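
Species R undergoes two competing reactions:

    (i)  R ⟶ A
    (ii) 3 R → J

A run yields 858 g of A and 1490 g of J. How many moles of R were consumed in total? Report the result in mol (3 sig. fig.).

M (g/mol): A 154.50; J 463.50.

n(A) = 858 / 154.50 = 5.553 mol
n(J) = 1490 / 463.50 = 3.215 mol
n(R) via (i) = (1/1)×5.553 = 5.553 mol
n(R) via (ii) = (3/1)×3.215 = 9.645 mol
total n(R) = 5.553 + 9.645 = 15.20 mol

15.2 mol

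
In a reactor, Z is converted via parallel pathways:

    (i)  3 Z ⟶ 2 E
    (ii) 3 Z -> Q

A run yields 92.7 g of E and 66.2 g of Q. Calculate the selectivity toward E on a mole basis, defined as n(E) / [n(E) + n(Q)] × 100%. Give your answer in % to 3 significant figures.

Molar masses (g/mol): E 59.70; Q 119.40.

73.7 %

n(E) = 92.7 / 59.70 = 1.553 mol
n(Q) = 66.2 / 119.40 = 0.5544 mol
selectivity = 1.553/(1.553+0.5544) × 100 = 73.69 %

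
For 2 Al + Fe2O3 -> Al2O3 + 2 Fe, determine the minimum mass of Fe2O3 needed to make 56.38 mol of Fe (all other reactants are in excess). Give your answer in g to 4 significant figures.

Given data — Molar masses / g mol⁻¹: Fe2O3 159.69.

4502 g

n(Fe) = 56.38 mol
n(Fe2O3) = (1/2) × 56.38 = 28.19 mol
mass = 28.19 × 159.69 = 4502 g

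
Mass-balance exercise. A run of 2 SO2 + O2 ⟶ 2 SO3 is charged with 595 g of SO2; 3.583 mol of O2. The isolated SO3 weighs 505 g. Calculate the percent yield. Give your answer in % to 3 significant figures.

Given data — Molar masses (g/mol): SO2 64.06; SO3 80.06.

n(SO2) = 595.0 / 64.06 = 9.288 mol
n(O2) = 3.583 mol
n/ν → SO2: 4.644, O2: 3.583; O2 is limiting.
theoretical n(SO3) = (2/1) × 3.583 = 7.166 mol → 573.7 g
% yield = 505 / 573.7 × 100 = 88.03 %

88.0 %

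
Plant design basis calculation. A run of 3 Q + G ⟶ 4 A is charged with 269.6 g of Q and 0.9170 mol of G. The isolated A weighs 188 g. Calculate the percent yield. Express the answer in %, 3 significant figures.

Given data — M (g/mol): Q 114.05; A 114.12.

52.3 %

n(Q) = 269.6 / 114.05 = 2.364 mol
n(G) = 0.9170 mol
n/ν → Q: 0.7880, G: 0.9170; Q is limiting.
theoretical n(A) = (4/3) × 2.364 = 3.152 mol → 359.7 g
% yield = 188 / 359.7 × 100 = 52.27 %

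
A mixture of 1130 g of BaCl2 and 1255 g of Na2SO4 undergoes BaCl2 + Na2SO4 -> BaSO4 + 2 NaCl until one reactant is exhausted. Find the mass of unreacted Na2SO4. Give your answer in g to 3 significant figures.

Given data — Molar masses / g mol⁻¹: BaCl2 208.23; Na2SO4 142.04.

484 g

n(BaCl2) = 1130 / 208.23 = 5.427 mol
n(Na2SO4) = 1255 / 142.04 = 8.836 mol
n/ν for BaCl2 = 5.427/1 = 5.427
n/ν for Na2SO4 = 8.836/1 = 8.836
Smallest n/ν is BaCl2 → limiting reagent.
Na2SO4 consumed = (1/1) × 5.427 = 5.427 mol
Na2SO4 remaining = 8.836 − 5.427 = 3.409 mol
mass = 3.409 × 142.04 = 484.2 g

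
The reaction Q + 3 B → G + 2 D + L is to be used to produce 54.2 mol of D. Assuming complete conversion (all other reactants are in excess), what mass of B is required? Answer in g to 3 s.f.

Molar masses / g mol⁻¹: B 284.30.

n(D) = 54.20 mol
n(B) = (3/2) × 54.20 = 81.30 mol
mass = 81.30 × 284.30 = 23110 g

23100 g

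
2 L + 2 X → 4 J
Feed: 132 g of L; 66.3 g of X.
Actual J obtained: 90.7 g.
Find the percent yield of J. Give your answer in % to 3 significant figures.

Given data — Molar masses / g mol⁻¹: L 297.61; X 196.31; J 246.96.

n(L) = 132.0 / 297.61 = 0.4435 mol
n(X) = 66.30 / 196.31 = 0.3377 mol
n/ν for L = 0.4435/2 = 0.2218
n/ν for X = 0.3377/2 = 0.1689
Smallest n/ν is X → limiting reagent.
theoretical n(J) = (4/2) × 0.3377 = 0.6754 mol → 166.8 g
% yield = 90.7 / 166.8 × 100 = 54.38 %

54.4 %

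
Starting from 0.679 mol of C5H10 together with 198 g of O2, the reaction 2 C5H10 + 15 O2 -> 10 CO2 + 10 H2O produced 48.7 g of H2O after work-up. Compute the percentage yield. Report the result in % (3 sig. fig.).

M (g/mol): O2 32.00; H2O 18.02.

79.6 %

n(C5H10) = 0.6790 mol
n(O2) = 198.0 / 32.00 = 6.188 mol
n/ν for C5H10 = 0.6790/2 = 0.3395
n/ν for O2 = 6.188/15 = 0.4125
Smallest n/ν is C5H10 → limiting reagent.
theoretical n(H2O) = (10/2) × 0.6790 = 3.395 mol → 61.18 g
% yield = 48.7 / 61.18 × 100 = 79.60 %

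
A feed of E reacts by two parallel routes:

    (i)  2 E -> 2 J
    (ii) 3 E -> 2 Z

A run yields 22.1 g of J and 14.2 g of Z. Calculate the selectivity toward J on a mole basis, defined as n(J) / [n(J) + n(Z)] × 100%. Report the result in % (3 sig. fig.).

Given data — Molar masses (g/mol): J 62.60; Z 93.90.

70.0 %

n(J) = 22.1 / 62.60 = 0.3530 mol
n(Z) = 14.2 / 93.90 = 0.1512 mol
selectivity = 0.3530/(0.3530+0.1512) × 100 = 70.01 %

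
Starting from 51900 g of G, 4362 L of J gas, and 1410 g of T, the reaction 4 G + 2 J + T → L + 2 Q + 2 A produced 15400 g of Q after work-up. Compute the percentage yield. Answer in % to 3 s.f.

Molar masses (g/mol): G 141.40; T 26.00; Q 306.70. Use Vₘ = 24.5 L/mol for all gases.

n(G) = 51900 / 141.40 = 367.0 mol
n(J) = 4362 / 24.5 = 178.0 mol
n(T) = 1410 / 26.00 = 54.23 mol
n/ν for G = 367.0/4 = 91.75
n/ν for J = 178.0/2 = 89.00
n/ν for T = 54.23/1 = 54.23
Smallest n/ν is T → limiting reagent.
theoretical n(Q) = (2/1) × 54.23 = 108.5 mol → 33280 g
% yield = 15400 / 33280 × 100 = 46.27 %

46.3 %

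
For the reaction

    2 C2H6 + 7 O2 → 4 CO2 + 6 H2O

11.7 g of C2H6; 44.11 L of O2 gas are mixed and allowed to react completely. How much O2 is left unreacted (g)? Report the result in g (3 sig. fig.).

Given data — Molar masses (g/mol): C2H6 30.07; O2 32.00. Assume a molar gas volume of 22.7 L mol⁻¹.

18.6 g

n(C2H6) = 11.70 / 30.07 = 0.3891 mol
n(O2) = 44.11 / 22.7 = 1.943 mol
n/ν for C2H6 = 0.3891/2 = 0.1946
n/ν for O2 = 1.943/7 = 0.2776
Smallest n/ν is C2H6 → limiting reagent.
O2 consumed = (7/2) × 0.3891 = 1.362 mol
O2 remaining = 1.943 − 1.362 = 0.5810 mol
mass = 0.5810 × 32.00 = 18.59 g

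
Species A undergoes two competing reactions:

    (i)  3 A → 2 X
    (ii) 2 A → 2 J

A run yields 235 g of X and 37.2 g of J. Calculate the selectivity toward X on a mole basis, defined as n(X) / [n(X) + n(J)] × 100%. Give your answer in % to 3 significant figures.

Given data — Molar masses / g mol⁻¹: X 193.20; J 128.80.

n(X) = 235 / 193.20 = 1.216 mol
n(J) = 37.2 / 128.80 = 0.2888 mol
selectivity = 1.216/(1.216+0.2888) × 100 = 80.81 %

80.8 %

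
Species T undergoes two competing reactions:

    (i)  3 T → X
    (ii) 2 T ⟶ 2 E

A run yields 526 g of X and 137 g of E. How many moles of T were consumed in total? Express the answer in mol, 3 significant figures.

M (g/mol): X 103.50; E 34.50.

19.2 mol

n(X) = 526 / 103.50 = 5.082 mol
n(E) = 137 / 34.50 = 3.971 mol
n(T) via (i) = (3/1)×5.082 = 15.25 mol
n(T) via (ii) = (2/2)×3.971 = 3.971 mol
total n(T) = 15.25 + 3.971 = 19.22 mol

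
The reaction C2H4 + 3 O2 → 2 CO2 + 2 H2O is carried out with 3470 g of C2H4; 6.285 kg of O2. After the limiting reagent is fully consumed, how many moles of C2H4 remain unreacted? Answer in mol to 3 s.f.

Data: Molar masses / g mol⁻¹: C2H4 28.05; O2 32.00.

58.2 mol

n(C2H4) = 3470 / 28.05 = 123.7 mol
n(O2) = 6.285×1000 / 32.00 = 196.4 mol
n/ν for C2H4 = 123.7/1 = 123.7
n/ν for O2 = 196.4/3 = 65.47
Smallest n/ν is O2 → limiting reagent.
C2H4 consumed = (1/3) × 196.4 = 65.47 mol
C2H4 remaining = 123.7 − 65.47 = 58.23 mol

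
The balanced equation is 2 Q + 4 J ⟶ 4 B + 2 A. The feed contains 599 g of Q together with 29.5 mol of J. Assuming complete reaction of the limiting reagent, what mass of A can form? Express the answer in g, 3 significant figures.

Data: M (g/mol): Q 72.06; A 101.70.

845 g

n(Q) = 599.0 / 72.06 = 8.313 mol
n(J) = 29.50 mol
n/ν → Q: 4.157, J: 7.375; Q is limiting.
n(A) = (2/2) × 8.313 = 8.313 mol
mass = 8.313 × 101.70 = 845.4 g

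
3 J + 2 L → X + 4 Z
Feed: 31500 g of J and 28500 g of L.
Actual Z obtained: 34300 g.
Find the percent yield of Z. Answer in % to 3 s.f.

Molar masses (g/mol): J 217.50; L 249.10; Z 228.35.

n(J) = 31500 / 217.50 = 144.8 mol
n(L) = 28500 / 249.10 = 114.4 mol
n/ν for J = 144.8/3 = 48.27
n/ν for L = 114.4/2 = 57.20
Smallest n/ν is J → limiting reagent.
theoretical n(Z) = (4/3) × 144.8 = 193.1 mol → 44090 g
% yield = 34300 / 44090 × 100 = 77.80 %

77.8 %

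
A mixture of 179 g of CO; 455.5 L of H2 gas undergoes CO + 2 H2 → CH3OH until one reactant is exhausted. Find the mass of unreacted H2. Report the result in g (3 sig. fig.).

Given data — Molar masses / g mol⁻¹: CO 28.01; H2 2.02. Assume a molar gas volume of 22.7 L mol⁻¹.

14.7 g

n(CO) = 179.0 / 28.01 = 6.391 mol
n(H2) = 455.5 / 22.7 = 20.07 mol
n/ν → CO: 6.391, H2: 10.04; CO is limiting.
H2 consumed = (2/1) × 6.391 = 12.78 mol
H2 remaining = 20.07 − 12.78 = 7.290 mol
mass = 7.290 × 2.02 = 14.73 g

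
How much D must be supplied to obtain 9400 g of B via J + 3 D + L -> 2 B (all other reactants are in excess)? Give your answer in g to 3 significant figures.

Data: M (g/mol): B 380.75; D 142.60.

5280 g

n(B) = 9400 / 380.75 = 24.69 mol
n(D) = (3/2) × 24.69 = 37.04 mol
mass = 37.04 × 142.60 = 5282 g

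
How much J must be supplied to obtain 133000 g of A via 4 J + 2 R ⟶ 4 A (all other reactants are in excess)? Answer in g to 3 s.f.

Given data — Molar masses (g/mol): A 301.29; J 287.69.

n(A) = 133000 / 301.29 = 441.4 mol
n(J) = (4/4) × 441.4 = 441.4 mol
mass = 441.4 × 287.69 = 127000 g

127000 g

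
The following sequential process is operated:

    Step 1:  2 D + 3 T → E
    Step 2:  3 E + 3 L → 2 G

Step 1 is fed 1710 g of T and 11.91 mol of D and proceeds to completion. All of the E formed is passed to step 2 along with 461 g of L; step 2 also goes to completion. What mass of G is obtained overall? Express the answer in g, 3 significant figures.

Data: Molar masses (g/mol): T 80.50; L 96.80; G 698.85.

Step 1:
n(T) = 1710 / 80.50 = 21.24 mol
n(D) = 11.91 mol
n/ν → T: 7.080, D: 5.955; D is limiting.
n(E) produced = (1/2) × 11.91 = 5.955 mol
Step 2:
n(E) available = 5.955 mol
n(L) = 461.0 / 96.80 = 4.762 mol
n/ν → E: 1.985, L: 1.587; L is limiting.
n(G) = (2/3) × 4.762 = 3.175 mol
mass = 3.175 × 698.85 = 2219 g

2220 g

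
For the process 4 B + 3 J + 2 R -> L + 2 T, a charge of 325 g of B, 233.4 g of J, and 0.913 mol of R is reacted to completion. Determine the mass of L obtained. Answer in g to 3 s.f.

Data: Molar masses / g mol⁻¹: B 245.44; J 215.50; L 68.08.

22.5 g

n(B) = 325.0 / 245.44 = 1.324 mol
n(J) = 233.4 / 215.50 = 1.083 mol
n(R) = 0.9130 mol
n/ν for B = 1.324/4 = 0.3310
n/ν for J = 1.083/3 = 0.3610
n/ν for R = 0.9130/2 = 0.4565
Smallest n/ν is B → limiting reagent.
n(L) = (1/4) × 1.324 = 0.3310 mol
mass = 0.3310 × 68.08 = 22.53 g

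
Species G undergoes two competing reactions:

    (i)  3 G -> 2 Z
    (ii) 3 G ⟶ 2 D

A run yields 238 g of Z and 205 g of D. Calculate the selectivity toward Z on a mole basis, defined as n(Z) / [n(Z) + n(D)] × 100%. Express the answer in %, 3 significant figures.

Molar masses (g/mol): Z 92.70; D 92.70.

n(Z) = 238 / 92.70 = 2.567 mol
n(D) = 205 / 92.70 = 2.211 mol
selectivity = 2.567/(2.567+2.211) × 100 = 53.73 %

53.7 %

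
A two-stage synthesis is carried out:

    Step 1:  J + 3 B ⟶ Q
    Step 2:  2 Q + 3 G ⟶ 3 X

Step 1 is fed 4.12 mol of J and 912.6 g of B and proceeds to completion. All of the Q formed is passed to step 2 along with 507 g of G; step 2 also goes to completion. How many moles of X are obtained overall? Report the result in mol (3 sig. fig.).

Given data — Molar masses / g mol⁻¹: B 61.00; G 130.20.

3.89 mol

Step 1:
n(J) = 4.120 mol
n(B) = 912.6 / 61.00 = 14.96 mol
n/ν → J: 4.120, B: 4.987; J is limiting.
n(Q) produced = (1/1) × 4.120 = 4.120 mol
Step 2:
n(Q) available = 4.120 mol
n(G) = 507.0 / 130.20 = 3.894 mol
n/ν → Q: 2.060, G: 1.298; G is limiting.
n(X) = (3/3) × 3.894 = 3.894 mol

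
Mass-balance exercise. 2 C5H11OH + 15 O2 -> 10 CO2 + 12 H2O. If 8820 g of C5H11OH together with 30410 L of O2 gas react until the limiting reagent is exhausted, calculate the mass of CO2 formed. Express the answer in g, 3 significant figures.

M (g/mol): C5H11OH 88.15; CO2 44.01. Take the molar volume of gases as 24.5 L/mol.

n(C5H11OH) = 8820 / 88.15 = 100.1 mol
n(O2) = 30410 / 24.5 = 1241 mol
n/ν → C5H11OH: 50.05, O2: 82.73; C5H11OH is limiting.
n(CO2) = (10/2) × 100.1 = 500.5 mol
mass = 500.5 × 44.01 = 22030 g

22000 g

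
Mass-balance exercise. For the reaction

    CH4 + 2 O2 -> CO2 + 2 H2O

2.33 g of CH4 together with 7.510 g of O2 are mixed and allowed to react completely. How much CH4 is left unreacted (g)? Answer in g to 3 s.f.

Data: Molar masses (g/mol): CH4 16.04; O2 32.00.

0.448 g

n(CH4) = 2.330 / 16.04 = 0.1453 mol
n(O2) = 7.510 / 32.00 = 0.2347 mol
n/ν for CH4 = 0.1453/1 = 0.1453
n/ν for O2 = 0.2347/2 = 0.1174
Smallest n/ν is O2 → limiting reagent.
CH4 consumed = (1/2) × 0.2347 = 0.1174 mol
CH4 remaining = 0.1453 − 0.1174 = 0.02790 mol
mass = 0.02790 × 16.04 = 0.4475 g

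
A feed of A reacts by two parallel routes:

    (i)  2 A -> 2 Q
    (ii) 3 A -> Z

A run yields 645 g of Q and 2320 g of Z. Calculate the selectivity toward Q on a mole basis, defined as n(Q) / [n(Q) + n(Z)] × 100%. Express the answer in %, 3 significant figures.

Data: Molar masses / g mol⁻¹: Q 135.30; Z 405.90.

n(Q) = 645 / 135.30 = 4.767 mol
n(Z) = 2320 / 405.90 = 5.716 mol
selectivity = 4.767/(4.767+5.716) × 100 = 45.47 %

45.5 %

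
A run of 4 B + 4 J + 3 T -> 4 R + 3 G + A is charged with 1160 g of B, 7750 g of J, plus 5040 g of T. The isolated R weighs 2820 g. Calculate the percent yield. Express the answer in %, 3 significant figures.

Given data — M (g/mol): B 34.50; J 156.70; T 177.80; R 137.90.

60.8 %

n(B) = 1160 / 34.50 = 33.62 mol
n(J) = 7750 / 156.70 = 49.46 mol
n(T) = 5040 / 177.80 = 28.35 mol
n/ν for B = 33.62/4 = 8.405
n/ν for J = 49.46/4 = 12.37
n/ν for T = 28.35/3 = 9.450
Smallest n/ν is B → limiting reagent.
theoretical n(R) = (4/4) × 33.62 = 33.62 mol → 4636 g
% yield = 2820 / 4636 × 100 = 60.83 %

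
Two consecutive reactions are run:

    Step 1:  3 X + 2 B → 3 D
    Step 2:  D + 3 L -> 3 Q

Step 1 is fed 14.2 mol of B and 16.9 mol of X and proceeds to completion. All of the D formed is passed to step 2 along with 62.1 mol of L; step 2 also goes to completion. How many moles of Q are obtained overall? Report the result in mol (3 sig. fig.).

50.7 mol

Step 1:
n(B) = 14.20 mol
n(X) = 16.90 mol
n/ν for B = 14.20/2 = 7.100
n/ν for X = 16.90/3 = 5.633
Smallest n/ν is X → limiting reagent.
n(D) produced = (3/3) × 16.90 = 16.90 mol
Step 2:
n(D) available = 16.90 mol
n(L) = 62.10 mol
n/ν for D = 16.90/1 = 16.90
n/ν for L = 62.10/3 = 20.70
Smallest n/ν is D → limiting reagent.
n(Q) = (3/1) × 16.90 = 50.70 mol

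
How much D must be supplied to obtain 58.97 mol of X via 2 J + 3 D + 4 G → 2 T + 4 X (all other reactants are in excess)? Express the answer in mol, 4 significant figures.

44.23 mol

n(X) = 58.97 mol
n(D) = (3/4) × 58.97 = 44.23 mol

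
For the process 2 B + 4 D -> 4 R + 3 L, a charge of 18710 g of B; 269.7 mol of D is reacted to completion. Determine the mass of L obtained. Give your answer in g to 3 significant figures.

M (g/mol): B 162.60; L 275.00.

n(B) = 18710 / 162.60 = 115.1 mol
n(D) = 269.7 mol
n/ν → B: 57.55, D: 67.43; B is limiting.
n(L) = (3/2) × 115.1 = 172.7 mol
mass = 172.7 × 275.00 = 47490 g

47500 g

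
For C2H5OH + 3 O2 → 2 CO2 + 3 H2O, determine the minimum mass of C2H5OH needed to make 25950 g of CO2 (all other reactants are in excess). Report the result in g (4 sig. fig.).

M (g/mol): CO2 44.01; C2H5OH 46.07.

n(CO2) = 25950 / 44.01 = 589.6 mol
n(C2H5OH) = (1/2) × 589.6 = 294.8 mol
mass = 294.8 × 46.07 = 13580 g

13580 g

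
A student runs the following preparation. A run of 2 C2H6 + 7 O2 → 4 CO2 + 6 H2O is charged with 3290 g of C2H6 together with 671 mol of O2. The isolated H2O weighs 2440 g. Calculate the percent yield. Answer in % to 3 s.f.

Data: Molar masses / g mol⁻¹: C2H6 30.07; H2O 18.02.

41.3 %

n(C2H6) = 3290 / 30.07 = 109.4 mol
n(O2) = 671.0 mol
n/ν → C2H6: 54.70, O2: 95.86; C2H6 is limiting.
theoretical n(H2O) = (6/2) × 109.4 = 328.2 mol → 5914 g
% yield = 2440 / 5914 × 100 = 41.26 %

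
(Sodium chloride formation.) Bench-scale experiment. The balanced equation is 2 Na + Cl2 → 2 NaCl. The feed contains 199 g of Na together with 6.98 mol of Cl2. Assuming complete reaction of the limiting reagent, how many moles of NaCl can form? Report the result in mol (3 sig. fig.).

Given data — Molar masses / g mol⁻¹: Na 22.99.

8.66 mol

n(Na) = 199.0 / 22.99 = 8.656 mol
n(Cl2) = 6.980 mol
n/ν → Na: 4.328, Cl2: 6.980; Na is limiting.
n(NaCl) = (2/2) × 8.656 = 8.656 mol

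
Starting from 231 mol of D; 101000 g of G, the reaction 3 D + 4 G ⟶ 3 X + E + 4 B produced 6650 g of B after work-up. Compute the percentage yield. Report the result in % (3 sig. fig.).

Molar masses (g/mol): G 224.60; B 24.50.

n(D) = 231.0 mol
n(G) = 101000 / 224.60 = 449.7 mol
n/ν for D = 231.0/3 = 77.00
n/ν for G = 449.7/4 = 112.4
Smallest n/ν is D → limiting reagent.
theoretical n(B) = (4/3) × 231.0 = 308.0 mol → 7546 g
% yield = 6650 / 7546 × 100 = 88.13 %

88.1 %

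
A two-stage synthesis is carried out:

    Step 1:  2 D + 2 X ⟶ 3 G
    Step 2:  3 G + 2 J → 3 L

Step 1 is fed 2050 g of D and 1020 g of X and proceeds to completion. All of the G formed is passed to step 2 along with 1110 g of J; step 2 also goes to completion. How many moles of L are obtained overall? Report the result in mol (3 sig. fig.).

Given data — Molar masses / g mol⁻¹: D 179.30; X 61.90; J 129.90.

Step 1:
n(D) = 2050 / 179.30 = 11.43 mol
n(X) = 1020 / 61.90 = 16.48 mol
n/ν for D = 11.43/2 = 5.715
n/ν for X = 16.48/2 = 8.240
Smallest n/ν is D → limiting reagent.
n(G) produced = (3/2) × 11.43 = 17.15 mol
Step 2:
n(G) available = 17.15 mol
n(J) = 1110 / 129.90 = 8.545 mol
n/ν for G = 17.15/3 = 5.717
n/ν for J = 8.545/2 = 4.273
Smallest n/ν is J → limiting reagent.
n(L) = (3/2) × 8.545 = 12.82 mol

12.8 mol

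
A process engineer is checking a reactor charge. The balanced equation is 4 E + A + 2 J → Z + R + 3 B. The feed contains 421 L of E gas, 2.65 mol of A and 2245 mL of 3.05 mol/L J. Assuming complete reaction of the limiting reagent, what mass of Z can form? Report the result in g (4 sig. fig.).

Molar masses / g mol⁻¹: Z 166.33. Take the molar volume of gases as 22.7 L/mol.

n(E) = 421.0 / 22.7 = 18.55 mol
n(A) = 2.650 mol
n(J) = 3.05 × 2245/1000 = 6.847 mol
n/ν → E: 4.638, A: 2.650, J: 3.424; A is limiting.
n(Z) = (1/1) × 2.650 = 2.650 mol
mass = 2.650 × 166.33 = 440.8 g

440.8 g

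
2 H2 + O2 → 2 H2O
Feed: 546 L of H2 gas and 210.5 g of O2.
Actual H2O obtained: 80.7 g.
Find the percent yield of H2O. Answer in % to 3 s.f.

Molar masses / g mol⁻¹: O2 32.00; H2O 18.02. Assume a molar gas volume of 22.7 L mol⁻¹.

34.0 %

n(H2) = 546.0 / 22.7 = 24.05 mol
n(O2) = 210.5 / 32.00 = 6.578 mol
n/ν → H2: 12.03, O2: 6.578; O2 is limiting.
theoretical n(H2O) = (2/1) × 6.578 = 13.16 mol → 237.1 g
% yield = 80.7 / 237.1 × 100 = 34.04 %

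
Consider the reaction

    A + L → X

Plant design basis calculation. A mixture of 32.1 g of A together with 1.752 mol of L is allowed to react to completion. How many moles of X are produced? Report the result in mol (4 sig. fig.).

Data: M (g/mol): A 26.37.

n(A) = 32.10 / 26.37 = 1.217 mol
n(L) = 1.752 mol
n/ν → A: 1.217, L: 1.752; A is limiting.
n(X) = (1/1) × 1.217 = 1.217 mol

1.217 mol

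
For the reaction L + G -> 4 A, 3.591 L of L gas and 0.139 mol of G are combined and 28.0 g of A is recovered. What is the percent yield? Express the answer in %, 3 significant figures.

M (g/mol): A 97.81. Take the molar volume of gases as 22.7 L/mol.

n(L) = 3.591 / 22.7 = 0.1582 mol
n(G) = 0.1390 mol
n/ν → L: 0.1582, G: 0.1390; G is limiting.
theoretical n(A) = (4/1) × 0.1390 = 0.5560 mol → 54.38 g
% yield = 28.0 / 54.38 × 100 = 51.49 %

51.5 %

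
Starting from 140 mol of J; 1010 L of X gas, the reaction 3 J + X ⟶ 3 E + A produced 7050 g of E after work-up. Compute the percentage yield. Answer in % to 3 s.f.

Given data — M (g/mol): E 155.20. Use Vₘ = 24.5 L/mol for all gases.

36.7 %

n(J) = 140.0 mol
n(X) = 1010 / 24.5 = 41.22 mol
n/ν for J = 140.0/3 = 46.67
n/ν for X = 41.22/1 = 41.22
Smallest n/ν is X → limiting reagent.
theoretical n(E) = (3/1) × 41.22 = 123.7 mol → 19200 g
% yield = 7050 / 19200 × 100 = 36.72 %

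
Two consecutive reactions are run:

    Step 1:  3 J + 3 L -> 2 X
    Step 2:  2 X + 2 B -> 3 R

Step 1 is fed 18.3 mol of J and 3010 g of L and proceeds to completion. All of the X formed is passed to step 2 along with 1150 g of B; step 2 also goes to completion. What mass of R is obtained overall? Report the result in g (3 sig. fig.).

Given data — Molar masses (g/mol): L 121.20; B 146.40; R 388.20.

4570 g

Step 1:
n(J) = 18.30 mol
n(L) = 3010 / 121.20 = 24.83 mol
n/ν for J = 18.30/3 = 6.100
n/ν for L = 24.83/3 = 8.277
Smallest n/ν is J → limiting reagent.
n(X) produced = (2/3) × 18.30 = 12.20 mol
Step 2:
n(X) available = 12.20 mol
n(B) = 1150 / 146.40 = 7.855 mol
n/ν for X = 12.20/2 = 6.100
n/ν for B = 7.855/2 = 3.928
Smallest n/ν is B → limiting reagent.
n(R) = (3/2) × 7.855 = 11.78 mol
mass = 11.78 × 388.20 = 4573 g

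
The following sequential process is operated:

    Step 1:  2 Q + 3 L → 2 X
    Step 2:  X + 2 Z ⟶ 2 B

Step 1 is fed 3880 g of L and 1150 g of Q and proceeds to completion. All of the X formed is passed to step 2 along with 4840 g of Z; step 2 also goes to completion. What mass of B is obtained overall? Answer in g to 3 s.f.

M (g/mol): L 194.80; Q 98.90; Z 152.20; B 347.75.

Step 1:
n(L) = 3880 / 194.80 = 19.92 mol
n(Q) = 1150 / 98.90 = 11.63 mol
n/ν → L: 6.640, Q: 5.815; Q is limiting.
n(X) produced = (2/2) × 11.63 = 11.63 mol
Step 2:
n(X) available = 11.63 mol
n(Z) = 4840 / 152.20 = 31.80 mol
n/ν → X: 11.63, Z: 15.90; X is limiting.
n(B) = (2/1) × 11.63 = 23.26 mol
mass = 23.26 × 347.75 = 8089 g

8090 g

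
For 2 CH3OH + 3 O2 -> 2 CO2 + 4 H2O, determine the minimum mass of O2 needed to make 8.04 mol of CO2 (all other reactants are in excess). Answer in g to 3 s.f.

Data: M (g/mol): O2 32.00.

n(CO2) = 8.040 mol
n(O2) = (3/2) × 8.040 = 12.06 mol
mass = 12.06 × 32.00 = 385.9 g

386 g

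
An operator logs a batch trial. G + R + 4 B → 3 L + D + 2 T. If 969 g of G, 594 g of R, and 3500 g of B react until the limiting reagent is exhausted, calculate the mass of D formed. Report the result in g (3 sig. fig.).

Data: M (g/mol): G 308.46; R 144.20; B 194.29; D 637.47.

n(G) = 969.0 / 308.46 = 3.141 mol
n(R) = 594.0 / 144.20 = 4.119 mol
n(B) = 3500 / 194.29 = 18.01 mol
n/ν → G: 3.141, R: 4.119, B: 4.503; G is limiting.
n(D) = (1/1) × 3.141 = 3.141 mol
mass = 3.141 × 637.47 = 2002 g

2000 g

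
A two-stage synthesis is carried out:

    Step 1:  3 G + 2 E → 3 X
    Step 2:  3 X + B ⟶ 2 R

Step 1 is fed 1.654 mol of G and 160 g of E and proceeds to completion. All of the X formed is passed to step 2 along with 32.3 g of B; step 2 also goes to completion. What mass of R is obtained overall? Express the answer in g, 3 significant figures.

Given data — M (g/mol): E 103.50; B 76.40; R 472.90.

400 g

Step 1:
n(G) = 1.654 mol
n(E) = 160.0 / 103.50 = 1.546 mol
n/ν for G = 1.654/3 = 0.5513
n/ν for E = 1.546/2 = 0.7730
Smallest n/ν is G → limiting reagent.
n(X) produced = (3/3) × 1.654 = 1.654 mol
Step 2:
n(X) available = 1.654 mol
n(B) = 32.30 / 76.40 = 0.4228 mol
n/ν for X = 1.654/3 = 0.5513
n/ν for B = 0.4228/1 = 0.4228
Smallest n/ν is B → limiting reagent.
n(R) = (2/1) × 0.4228 = 0.8456 mol
mass = 0.8456 × 472.90 = 399.9 g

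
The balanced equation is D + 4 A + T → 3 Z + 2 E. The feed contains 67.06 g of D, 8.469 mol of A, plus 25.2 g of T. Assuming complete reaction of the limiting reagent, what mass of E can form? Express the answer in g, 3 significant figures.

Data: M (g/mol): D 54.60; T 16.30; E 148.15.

n(D) = 67.06 / 54.60 = 1.228 mol
n(A) = 8.469 mol
n(T) = 25.20 / 16.30 = 1.546 mol
n/ν → D: 1.228, A: 2.117, T: 1.546; D is limiting.
n(E) = (2/1) × 1.228 = 2.456 mol
mass = 2.456 × 148.15 = 363.9 g

364 g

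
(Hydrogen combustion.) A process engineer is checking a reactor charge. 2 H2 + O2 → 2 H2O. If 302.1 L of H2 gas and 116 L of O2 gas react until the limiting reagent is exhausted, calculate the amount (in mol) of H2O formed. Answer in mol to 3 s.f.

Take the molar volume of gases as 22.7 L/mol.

10.2 mol

n(H2) = 302.1 / 22.7 = 13.31 mol
n(O2) = 116.0 / 22.7 = 5.110 mol
n/ν → H2: 6.655, O2: 5.110; O2 is limiting.
n(H2O) = (2/1) × 5.110 = 10.22 mol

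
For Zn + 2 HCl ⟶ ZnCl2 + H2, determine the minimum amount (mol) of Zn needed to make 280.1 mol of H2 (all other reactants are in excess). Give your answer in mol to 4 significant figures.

n(H2) = 280.1 mol
n(Zn) = (1/1) × 280.1 = 280.1 mol

280.1 mol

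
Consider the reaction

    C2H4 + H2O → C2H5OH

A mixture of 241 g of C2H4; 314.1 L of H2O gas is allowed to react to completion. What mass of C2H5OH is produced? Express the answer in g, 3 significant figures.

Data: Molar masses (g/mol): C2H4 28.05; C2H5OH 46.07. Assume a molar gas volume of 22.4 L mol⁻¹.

n(C2H4) = 241.0 / 28.05 = 8.592 mol
n(H2O) = 314.1 / 22.4 = 14.02 mol
n/ν → C2H4: 8.592, H2O: 14.02; C2H4 is limiting.
n(C2H5OH) = (1/1) × 8.592 = 8.592 mol
mass = 8.592 × 46.07 = 395.8 g

396 g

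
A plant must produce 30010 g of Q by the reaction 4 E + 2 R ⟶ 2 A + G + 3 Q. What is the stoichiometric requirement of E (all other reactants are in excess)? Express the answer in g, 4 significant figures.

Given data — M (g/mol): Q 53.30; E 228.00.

n(Q) = 30010 / 53.30 = 563.0 mol
n(E) = (4/3) × 563.0 = 750.7 mol
mass = 750.7 × 228.00 = 171200 g

171200 g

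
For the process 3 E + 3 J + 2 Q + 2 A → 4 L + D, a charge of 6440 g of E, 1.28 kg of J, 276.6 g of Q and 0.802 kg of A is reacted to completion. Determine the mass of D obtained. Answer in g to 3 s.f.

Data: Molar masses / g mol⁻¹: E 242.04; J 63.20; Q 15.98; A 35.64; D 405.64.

n(E) = 6440 / 242.04 = 26.61 mol
n(J) = 1.280×1000 / 63.20 = 20.25 mol
n(Q) = 276.6 / 15.98 = 17.31 mol
n(A) = 0.8020×1000 / 35.64 = 22.50 mol
n/ν for E = 26.61/3 = 8.870
n/ν for J = 20.25/3 = 6.750
n/ν for Q = 17.31/2 = 8.655
n/ν for A = 22.50/2 = 11.25
Smallest n/ν is J → limiting reagent.
n(D) = (1/3) × 20.25 = 6.750 mol
mass = 6.750 × 405.64 = 2738 g

2740 g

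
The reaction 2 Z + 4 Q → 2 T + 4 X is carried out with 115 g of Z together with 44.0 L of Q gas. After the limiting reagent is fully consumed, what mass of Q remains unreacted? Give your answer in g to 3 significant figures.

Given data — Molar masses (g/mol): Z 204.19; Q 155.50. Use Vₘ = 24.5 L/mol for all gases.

104 g

n(Z) = 115.0 / 204.19 = 0.5632 mol
n(Q) = 44.00 / 24.5 = 1.796 mol
n/ν → Z: 0.2816, Q: 0.4490; Z is limiting.
Q consumed = (4/2) × 0.5632 = 1.126 mol
Q remaining = 1.796 − 1.126 = 0.6700 mol
mass = 0.6700 × 155.50 = 104.2 g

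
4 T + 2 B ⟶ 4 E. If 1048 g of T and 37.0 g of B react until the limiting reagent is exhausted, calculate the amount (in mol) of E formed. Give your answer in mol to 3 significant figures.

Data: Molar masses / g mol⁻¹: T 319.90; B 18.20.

n(T) = 1048 / 319.90 = 3.276 mol
n(B) = 37.00 / 18.20 = 2.033 mol
n/ν → T: 0.8190, B: 1.017; T is limiting.
n(E) = (4/4) × 3.276 = 3.276 mol

3.28 mol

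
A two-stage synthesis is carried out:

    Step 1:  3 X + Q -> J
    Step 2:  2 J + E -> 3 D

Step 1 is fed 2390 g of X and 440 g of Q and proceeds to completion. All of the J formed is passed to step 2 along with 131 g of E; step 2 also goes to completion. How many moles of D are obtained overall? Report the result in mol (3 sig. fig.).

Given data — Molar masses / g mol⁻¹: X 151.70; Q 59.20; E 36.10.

Step 1:
n(X) = 2390 / 151.70 = 15.75 mol
n(Q) = 440.0 / 59.20 = 7.432 mol
n/ν → X: 5.250, Q: 7.432; X is limiting.
n(J) produced = (1/3) × 15.75 = 5.250 mol
Step 2:
n(J) available = 5.250 mol
n(E) = 131.0 / 36.10 = 3.629 mol
n/ν → J: 2.625, E: 3.629; J is limiting.
n(D) = (3/2) × 5.250 = 7.875 mol

7.88 mol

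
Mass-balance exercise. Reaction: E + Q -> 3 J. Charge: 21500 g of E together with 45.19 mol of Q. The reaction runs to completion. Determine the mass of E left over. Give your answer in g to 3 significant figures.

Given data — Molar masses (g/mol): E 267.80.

n(E) = 21500 / 267.80 = 80.28 mol
n(Q) = 45.19 mol
n/ν for E = 80.28/1 = 80.28
n/ν for Q = 45.19/1 = 45.19
Smallest n/ν is Q → limiting reagent.
E consumed = (1/1) × 45.19 = 45.19 mol
E remaining = 80.28 − 45.19 = 35.09 mol
mass = 35.09 × 267.80 = 9397 g

9400 g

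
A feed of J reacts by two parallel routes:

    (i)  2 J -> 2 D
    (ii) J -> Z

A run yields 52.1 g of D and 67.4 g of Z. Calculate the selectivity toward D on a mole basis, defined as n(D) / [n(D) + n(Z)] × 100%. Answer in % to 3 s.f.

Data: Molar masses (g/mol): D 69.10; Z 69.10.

n(D) = 52.1 / 69.10 = 0.7540 mol
n(Z) = 67.4 / 69.10 = 0.9754 mol
selectivity = 0.7540/(0.7540+0.9754) × 100 = 43.60 %

43.6 %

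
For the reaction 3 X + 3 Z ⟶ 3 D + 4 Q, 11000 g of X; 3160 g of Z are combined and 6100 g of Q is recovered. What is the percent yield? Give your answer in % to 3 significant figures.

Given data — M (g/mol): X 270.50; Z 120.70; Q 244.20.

n(X) = 11000 / 270.50 = 40.67 mol
n(Z) = 3160 / 120.70 = 26.18 mol
n/ν for X = 40.67/3 = 13.56
n/ν for Z = 26.18/3 = 8.727
Smallest n/ν is Z → limiting reagent.
theoretical n(Q) = (4/3) × 26.18 = 34.91 mol → 8525 g
% yield = 6100 / 8525 × 100 = 71.55 %

71.6 %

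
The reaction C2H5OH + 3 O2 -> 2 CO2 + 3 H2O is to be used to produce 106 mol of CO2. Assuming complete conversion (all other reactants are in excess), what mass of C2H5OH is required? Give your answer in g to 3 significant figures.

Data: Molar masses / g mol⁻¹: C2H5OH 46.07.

n(CO2) = 106.0 mol
n(C2H5OH) = (1/2) × 106.0 = 53.00 mol
mass = 53.00 × 46.07 = 2442 g

2440 g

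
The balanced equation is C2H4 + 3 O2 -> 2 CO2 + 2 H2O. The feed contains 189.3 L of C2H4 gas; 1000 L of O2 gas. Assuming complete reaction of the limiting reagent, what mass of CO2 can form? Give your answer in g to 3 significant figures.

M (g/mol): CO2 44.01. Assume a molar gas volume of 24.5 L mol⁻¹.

n(C2H4) = 189.3 / 24.5 = 7.727 mol
n(O2) = 1000 / 24.5 = 40.82 mol
n/ν for C2H4 = 7.727/1 = 7.727
n/ν for O2 = 40.82/3 = 13.61
Smallest n/ν is C2H4 → limiting reagent.
n(CO2) = (2/1) × 7.727 = 15.45 mol
mass = 15.45 × 44.01 = 680.0 g

680 g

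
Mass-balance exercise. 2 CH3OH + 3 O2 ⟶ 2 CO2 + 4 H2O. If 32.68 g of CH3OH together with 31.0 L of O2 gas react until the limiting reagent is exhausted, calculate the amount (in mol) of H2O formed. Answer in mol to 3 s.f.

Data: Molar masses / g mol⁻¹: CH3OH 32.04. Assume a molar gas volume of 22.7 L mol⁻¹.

1.82 mol

n(CH3OH) = 32.68 / 32.04 = 1.020 mol
n(O2) = 31.00 / 22.7 = 1.366 mol
n/ν → CH3OH: 0.5100, O2: 0.4553; O2 is limiting.
n(H2O) = (4/3) × 1.366 = 1.821 mol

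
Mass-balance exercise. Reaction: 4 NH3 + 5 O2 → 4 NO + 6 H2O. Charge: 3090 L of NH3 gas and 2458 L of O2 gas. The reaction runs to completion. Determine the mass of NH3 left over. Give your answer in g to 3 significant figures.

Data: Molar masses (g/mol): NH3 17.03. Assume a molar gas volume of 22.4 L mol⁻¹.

854 g

n(NH3) = 3090 / 22.4 = 137.9 mol
n(O2) = 2458 / 22.4 = 109.7 mol
n/ν → NH3: 34.48, O2: 21.94; O2 is limiting.
NH3 consumed = (4/5) × 109.7 = 87.76 mol
NH3 remaining = 137.9 − 87.76 = 50.14 mol
mass = 50.14 × 17.03 = 853.9 g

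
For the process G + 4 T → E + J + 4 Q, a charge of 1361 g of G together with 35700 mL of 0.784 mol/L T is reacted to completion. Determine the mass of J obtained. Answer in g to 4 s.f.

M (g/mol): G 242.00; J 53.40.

n(G) = 1361 / 242.00 = 5.624 mol
n(T) = 0.784 × 35700/1000 = 27.99 mol
n/ν for G = 5.624/1 = 5.624
n/ν for T = 27.99/4 = 6.998
Smallest n/ν is G → limiting reagent.
n(J) = (1/1) × 5.624 = 5.624 mol
mass = 5.624 × 53.40 = 300.3 g

300.3 g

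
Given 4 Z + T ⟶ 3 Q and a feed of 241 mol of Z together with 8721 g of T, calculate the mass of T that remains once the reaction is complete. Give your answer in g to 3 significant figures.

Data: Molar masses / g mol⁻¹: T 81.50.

n(Z) = 241.0 mol
n(T) = 8721 / 81.50 = 107.0 mol
n/ν for Z = 241.0/4 = 60.25
n/ν for T = 107.0/1 = 107.0
Smallest n/ν is Z → limiting reagent.
T consumed = (1/4) × 241.0 = 60.25 mol
T remaining = 107.0 − 60.25 = 46.75 mol
mass = 46.75 × 81.50 = 3810 g

3810 g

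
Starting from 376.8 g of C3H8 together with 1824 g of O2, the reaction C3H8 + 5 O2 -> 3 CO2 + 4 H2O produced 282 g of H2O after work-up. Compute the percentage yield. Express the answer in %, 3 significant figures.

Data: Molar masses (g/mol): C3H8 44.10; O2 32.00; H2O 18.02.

n(C3H8) = 376.8 / 44.10 = 8.544 mol
n(O2) = 1824 / 32.00 = 57.00 mol
n/ν → C3H8: 8.544, O2: 11.40; C3H8 is limiting.
theoretical n(H2O) = (4/1) × 8.544 = 34.18 mol → 615.9 g
% yield = 282 / 615.9 × 100 = 45.79 %

45.8 %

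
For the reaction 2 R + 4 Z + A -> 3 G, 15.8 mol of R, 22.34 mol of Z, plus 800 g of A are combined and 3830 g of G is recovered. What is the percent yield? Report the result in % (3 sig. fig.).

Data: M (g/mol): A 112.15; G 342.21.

n(R) = 15.80 mol
n(Z) = 22.34 mol
n(A) = 800.0 / 112.15 = 7.133 mol
n/ν → R: 7.900, Z: 5.585, A: 7.133; Z is limiting.
theoretical n(G) = (3/4) × 22.34 = 16.76 mol → 5735 g
% yield = 3830 / 5735 × 100 = 66.78 %

66.8 %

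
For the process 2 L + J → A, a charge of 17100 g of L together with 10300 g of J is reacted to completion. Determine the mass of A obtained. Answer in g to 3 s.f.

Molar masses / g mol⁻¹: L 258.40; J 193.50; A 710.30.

23500 g

n(L) = 17100 / 258.40 = 66.18 mol
n(J) = 10300 / 193.50 = 53.23 mol
n/ν for L = 66.18/2 = 33.09
n/ν for J = 53.23/1 = 53.23
Smallest n/ν is L → limiting reagent.
n(A) = (1/2) × 66.18 = 33.09 mol
mass = 33.09 × 710.30 = 23500 g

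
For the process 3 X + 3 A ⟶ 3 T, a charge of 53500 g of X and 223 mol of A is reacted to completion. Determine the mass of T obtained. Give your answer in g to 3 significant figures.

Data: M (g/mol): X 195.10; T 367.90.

82000 g

n(X) = 53500 / 195.10 = 274.2 mol
n(A) = 223.0 mol
n/ν for X = 274.2/3 = 91.40
n/ν for A = 223.0/3 = 74.33
Smallest n/ν is A → limiting reagent.
n(T) = (3/3) × 223.0 = 223.0 mol
mass = 223.0 × 367.90 = 82040 g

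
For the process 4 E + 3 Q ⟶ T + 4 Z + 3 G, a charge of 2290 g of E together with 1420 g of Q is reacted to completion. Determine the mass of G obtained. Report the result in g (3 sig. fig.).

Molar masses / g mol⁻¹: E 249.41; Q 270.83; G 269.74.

1410 g

n(E) = 2290 / 249.41 = 9.182 mol
n(Q) = 1420 / 270.83 = 5.243 mol
n/ν → E: 2.296, Q: 1.748; Q is limiting.
n(G) = (3/3) × 5.243 = 5.243 mol
mass = 5.243 × 269.74 = 1414 g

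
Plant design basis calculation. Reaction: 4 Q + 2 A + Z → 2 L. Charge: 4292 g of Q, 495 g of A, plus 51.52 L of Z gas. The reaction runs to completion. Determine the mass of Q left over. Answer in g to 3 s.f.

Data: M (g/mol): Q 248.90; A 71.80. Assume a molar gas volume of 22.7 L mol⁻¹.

2030 g

n(Q) = 4292 / 248.90 = 17.24 mol
n(A) = 495.0 / 71.80 = 6.894 mol
n(Z) = 51.52 / 22.7 = 2.270 mol
n/ν for Q = 17.24/4 = 4.310
n/ν for A = 6.894/2 = 3.447
n/ν for Z = 2.270/1 = 2.270
Smallest n/ν is Z → limiting reagent.
Q consumed = (4/1) × 2.270 = 9.080 mol
Q remaining = 17.24 − 9.080 = 8.160 mol
mass = 8.160 × 248.90 = 2031 g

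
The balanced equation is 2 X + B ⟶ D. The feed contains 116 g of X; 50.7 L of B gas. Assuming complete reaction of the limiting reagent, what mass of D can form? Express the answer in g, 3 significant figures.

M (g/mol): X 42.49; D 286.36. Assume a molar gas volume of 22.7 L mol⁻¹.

n(X) = 116.0 / 42.49 = 2.730 mol
n(B) = 50.70 / 22.7 = 2.233 mol
n/ν for X = 2.730/2 = 1.365
n/ν for B = 2.233/1 = 2.233
Smallest n/ν is X → limiting reagent.
n(D) = (1/2) × 2.730 = 1.365 mol
mass = 1.365 × 286.36 = 390.9 g

391 g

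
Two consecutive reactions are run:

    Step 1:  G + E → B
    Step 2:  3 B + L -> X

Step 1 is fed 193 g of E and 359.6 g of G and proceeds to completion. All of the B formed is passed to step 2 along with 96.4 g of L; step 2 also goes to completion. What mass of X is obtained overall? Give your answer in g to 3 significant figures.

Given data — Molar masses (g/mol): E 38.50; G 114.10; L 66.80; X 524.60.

Step 1:
n(E) = 193.0 / 38.50 = 5.013 mol
n(G) = 359.6 / 114.10 = 3.152 mol
n/ν → E: 5.013, G: 3.152; G is limiting.
n(B) produced = (1/1) × 3.152 = 3.152 mol
Step 2:
n(B) available = 3.152 mol
n(L) = 96.40 / 66.80 = 1.443 mol
n/ν → B: 1.051, L: 1.443; B is limiting.
n(X) = (1/3) × 3.152 = 1.051 mol
mass = 1.051 × 524.60 = 551.4 g

551 g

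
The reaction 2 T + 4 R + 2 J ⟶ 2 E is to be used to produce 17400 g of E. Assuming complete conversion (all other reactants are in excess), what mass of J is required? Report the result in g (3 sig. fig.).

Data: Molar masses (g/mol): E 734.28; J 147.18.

3490 g

n(E) = 17400 / 734.28 = 23.70 mol
n(J) = (2/2) × 23.70 = 23.70 mol
mass = 23.70 × 147.18 = 3488 g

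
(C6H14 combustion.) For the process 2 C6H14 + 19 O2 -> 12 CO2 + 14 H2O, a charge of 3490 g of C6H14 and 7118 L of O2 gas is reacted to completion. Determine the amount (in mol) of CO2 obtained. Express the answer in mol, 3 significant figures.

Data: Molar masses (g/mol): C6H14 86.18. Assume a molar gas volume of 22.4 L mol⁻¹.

n(C6H14) = 3490 / 86.18 = 40.50 mol
n(O2) = 7118 / 22.4 = 317.8 mol
n/ν → C6H14: 20.25, O2: 16.73; O2 is limiting.
n(CO2) = (12/19) × 317.8 = 200.7 mol

201 mol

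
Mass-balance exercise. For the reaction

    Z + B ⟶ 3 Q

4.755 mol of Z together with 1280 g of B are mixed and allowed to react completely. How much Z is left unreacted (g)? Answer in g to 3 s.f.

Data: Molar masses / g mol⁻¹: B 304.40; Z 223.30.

n(Z) = 4.755 mol
n(B) = 1280 / 304.40 = 4.205 mol
n/ν for Z = 4.755/1 = 4.755
n/ν for B = 4.205/1 = 4.205
Smallest n/ν is B → limiting reagent.
Z consumed = (1/1) × 4.205 = 4.205 mol
Z remaining = 4.755 − 4.205 = 0.5500 mol
mass = 0.5500 × 223.30 = 122.8 g

123 g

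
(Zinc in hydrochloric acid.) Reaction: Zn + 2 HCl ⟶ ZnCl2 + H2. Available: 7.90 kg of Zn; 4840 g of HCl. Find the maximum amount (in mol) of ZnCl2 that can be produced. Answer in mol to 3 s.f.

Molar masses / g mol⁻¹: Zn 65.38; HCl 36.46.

66.4 mol

n(Zn) = 7.900×1000 / 65.38 = 120.8 mol
n(HCl) = 4840 / 36.46 = 132.7 mol
n/ν → Zn: 120.8, HCl: 66.35; HCl is limiting.
n(ZnCl2) = (1/2) × 132.7 = 66.35 mol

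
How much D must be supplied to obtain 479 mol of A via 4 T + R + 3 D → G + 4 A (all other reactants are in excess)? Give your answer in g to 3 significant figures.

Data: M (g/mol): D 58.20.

20900 g

n(A) = 479.0 mol
n(D) = (3/4) × 479.0 = 359.3 mol
mass = 359.3 × 58.20 = 20910 g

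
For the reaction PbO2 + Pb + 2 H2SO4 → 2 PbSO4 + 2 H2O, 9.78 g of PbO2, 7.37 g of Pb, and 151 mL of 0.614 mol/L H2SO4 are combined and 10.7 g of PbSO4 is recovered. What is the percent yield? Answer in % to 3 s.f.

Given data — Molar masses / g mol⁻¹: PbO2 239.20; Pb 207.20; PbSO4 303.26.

n(PbO2) = 9.780 / 239.20 = 0.04089 mol
n(Pb) = 7.370 / 207.20 = 0.03557 mol
n(H2SO4) = 0.614 × 151.0/1000 = 0.09271 mol
n/ν for PbO2 = 0.04089/1 = 0.04089
n/ν for Pb = 0.03557/1 = 0.03557
n/ν for H2SO4 = 0.09271/2 = 0.04636
Smallest n/ν is Pb → limiting reagent.
theoretical n(PbSO4) = (2/1) × 0.03557 = 0.07114 mol → 21.57 g
% yield = 10.7 / 21.57 × 100 = 49.61 %

49.6 %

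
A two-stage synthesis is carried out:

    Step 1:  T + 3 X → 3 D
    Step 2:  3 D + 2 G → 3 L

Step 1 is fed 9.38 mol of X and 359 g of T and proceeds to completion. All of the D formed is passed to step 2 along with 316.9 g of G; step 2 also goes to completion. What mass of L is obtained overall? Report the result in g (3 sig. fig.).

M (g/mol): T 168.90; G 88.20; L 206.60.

Step 1:
n(X) = 9.380 mol
n(T) = 359.0 / 168.90 = 2.126 mol
n/ν for X = 9.380/3 = 3.127
n/ν for T = 2.126/1 = 2.126
Smallest n/ν is T → limiting reagent.
n(D) produced = (3/1) × 2.126 = 6.378 mol
Step 2:
n(D) available = 6.378 mol
n(G) = 316.9 / 88.20 = 3.593 mol
n/ν for D = 6.378/3 = 2.126
n/ν for G = 3.593/2 = 1.797
Smallest n/ν is G → limiting reagent.
n(L) = (3/2) × 3.593 = 5.390 mol
mass = 5.390 × 206.60 = 1114 g

1110 g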